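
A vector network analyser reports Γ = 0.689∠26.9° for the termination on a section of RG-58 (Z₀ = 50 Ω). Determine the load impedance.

Z_L ≈ 107 + j127 Ω

Z_L = Z_0·(1 + Γ)/(1 − Γ) = 50·(1.61 + j0.312)/(0.386 − j0.312)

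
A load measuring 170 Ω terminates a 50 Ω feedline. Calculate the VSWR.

VSWR ≈ 3.4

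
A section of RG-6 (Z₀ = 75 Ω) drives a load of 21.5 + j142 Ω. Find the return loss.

RL ≈ 1.07 dB

Γ = (-53.5 + j142)/(96.5 + j142), |Γ| = 0.884
RL = −20·log₁₀|Γ| = −20·log₁₀(0.884)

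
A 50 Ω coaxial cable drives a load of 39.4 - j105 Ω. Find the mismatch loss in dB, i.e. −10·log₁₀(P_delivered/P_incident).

Γ = (-10.6 − j105)/(89.4 − j105), |Γ| = 0.765
|Γ|² = 0.586, so P_del/P_inc = 1 − |Γ|² = 0.414
ML = −10·log₁₀(1 − |Γ|²)

mismatch loss ≈ 3.83 dB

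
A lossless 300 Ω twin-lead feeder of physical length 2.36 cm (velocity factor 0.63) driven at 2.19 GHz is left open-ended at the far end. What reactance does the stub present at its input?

X_in ≈ 44.5 Ω (inductive)

λ = v/f = 0.63·c / 2.19 GHz = 0.0863 m
βl = 2π·l/λ = 2π × 0.273 = 98.4°
tan(βl) = -6.73
For an open-ended stub, Z_in = −jZ_0·cot(βl) = −jZ_0/tan(βl)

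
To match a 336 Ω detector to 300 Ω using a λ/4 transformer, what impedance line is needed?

Z_qwt ≈ 317 Ω

Z_qwt = √(Z_0·R_L) = √(300 × 336) = √100800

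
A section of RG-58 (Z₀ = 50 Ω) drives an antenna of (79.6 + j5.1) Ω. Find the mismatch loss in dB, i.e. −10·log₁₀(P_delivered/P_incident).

mismatch loss ≈ 0.239 dB

Γ = (29.6 + j5.1)/(129.6 + j5.1), |Γ| = 0.232
|Γ|² = 0.0536, so P_del/P_inc = 1 − |Γ|² = 0.946
ML = −10·log₁₀(1 − |Γ|²)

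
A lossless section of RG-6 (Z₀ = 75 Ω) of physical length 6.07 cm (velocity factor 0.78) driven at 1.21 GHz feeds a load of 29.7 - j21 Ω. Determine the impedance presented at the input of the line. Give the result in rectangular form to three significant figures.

λ = v/f = 0.78·c / 1.21 GHz = 0.193 m
βl = 2π·l/λ = 2π × 0.314 = 113°
tan(βl) = tan(113°) = -2.36
Z_in = Z_0·(Z_L + jZ_0·tanβl)/(Z_0 + jZ_L·tanβl)
     = 75·(29.7 − j198)/(25.5 − j70)

Z_in ≈ 197 − j40.1 Ω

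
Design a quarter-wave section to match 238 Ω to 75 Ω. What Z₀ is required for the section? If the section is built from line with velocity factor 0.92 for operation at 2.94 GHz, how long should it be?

Z_qwt ≈ 134 Ω; length ≈ 2.35 cm

Z_qwt = √(Z_0·R_L) = √(75 × 238) = √17850
λ = 0.92·c/f = 0.0939 m, so l = λ/4 = 0.0235 m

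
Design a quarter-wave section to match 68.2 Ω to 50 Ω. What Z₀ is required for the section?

Z_qwt ≈ 58.4 Ω

Z_qwt = √(Z_0·R_L) = √(50 × 68.2) = √3410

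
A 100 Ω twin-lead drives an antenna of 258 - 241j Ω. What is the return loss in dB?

Γ = (158 − j241)/(358 − j241), |Γ| = 0.668
RL = −20·log₁₀|Γ| = −20·log₁₀(0.668)

RL ≈ 3.51 dB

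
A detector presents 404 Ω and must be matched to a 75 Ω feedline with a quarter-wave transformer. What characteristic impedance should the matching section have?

Z_qwt = √(Z_0·R_L) = √(75 × 404) = √30300

Z_qwt ≈ 174 Ω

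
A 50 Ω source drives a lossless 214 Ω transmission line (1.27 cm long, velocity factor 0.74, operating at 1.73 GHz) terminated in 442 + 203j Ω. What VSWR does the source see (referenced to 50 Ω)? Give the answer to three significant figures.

VSWR ≈ 9.71

λ = v/f = 0.74·c / 1.73 GHz = 0.128 m
βl = 2π·l/λ = 2π × 0.099 = 35.6°
tan(βl) = 0.717
Z_in = Z_0·(Z_L + jZ_0·tanβl)/(Z_0 + jZ_L·tanβl) = 292 − j236 Ω
Γ_s = (Z_in − Z_s)/(Z_in + Z_s) = (242 − j236)/(342 − j236), |Γ_s| = 0.813
VSWR = (1 + |Γ_s|)/(1 − |Γ_s|)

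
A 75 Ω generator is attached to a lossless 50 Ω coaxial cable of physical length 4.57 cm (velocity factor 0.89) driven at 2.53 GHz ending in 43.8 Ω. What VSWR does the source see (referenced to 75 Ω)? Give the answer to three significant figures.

VSWR ≈ 1.66

λ = v/f = 0.89·c / 2.53 GHz = 0.106 m
βl = 2π·l/λ = 2π × 0.433 = 156°
tan(βl) = -0.447
Z_in = Z_0·(Z_L + jZ_0·tanβl)/(Z_0 + jZ_L·tanβl) = 45.6 − j4.51 Ω
Γ_s = (Z_in − Z_s)/(Z_in + Z_s) = (-29.4 − j4.51)/(121 − j4.51), |Γ_s| = 0.247
VSWR = (1 + |Γ_s|)/(1 − |Γ_s|)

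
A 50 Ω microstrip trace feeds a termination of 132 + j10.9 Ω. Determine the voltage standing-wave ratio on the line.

Γ = (Z_L − Z_0)/(Z_L + Z_0) = (82 + j10.9)/(182 + j10.9)
|Γ| = 82.7/182 = 0.454
VSWR = (1 + |Γ|)/(1 − |Γ|) = 1.45/0.546

VSWR ≈ 2.66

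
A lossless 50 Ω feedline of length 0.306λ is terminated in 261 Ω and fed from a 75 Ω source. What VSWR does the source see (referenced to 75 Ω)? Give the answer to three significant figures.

βl = 2π × 0.306 = 110°
tan(βl) = -2.72
Z_in = Z_0·(Z_L + jZ_0·tanβl)/(Z_0 + jZ_L·tanβl) = 10.8 + j17.6 Ω
Γ_s = (Z_in − Z_s)/(Z_in + Z_s) = (-64.2 + j17.6)/(85.8 + j17.6), |Γ_s| = 0.76
VSWR = (1 + |Γ_s|)/(1 − |Γ_s|)

VSWR ≈ 7.32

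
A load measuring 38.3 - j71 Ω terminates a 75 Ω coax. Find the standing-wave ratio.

VSWR ≈ 3.97

Γ = (Z_L − Z_0)/(Z_L + Z_0) = (-36.7 − j71)/(113.3 − j71)
|Γ| = 79.9/134 = 0.598
VSWR = (1 + |Γ|)/(1 − |Γ|) = 1.6/0.402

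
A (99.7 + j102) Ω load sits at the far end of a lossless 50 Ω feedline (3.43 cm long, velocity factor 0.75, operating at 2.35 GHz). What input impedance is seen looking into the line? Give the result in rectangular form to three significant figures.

λ = v/f = 0.75·c / 2.35 GHz = 0.0957 m
βl = 2π·l/λ = 2π × 0.358 = 129°
tan(βl) = tan(129°) = -1.24
Z_in = Z_0·(Z_L + jZ_0·tanβl)/(Z_0 + jZ_L·tanβl)
     = 50·(99.7 + j40.2)/(176 − j123)

Z_in ≈ 13.6 + j21 Ω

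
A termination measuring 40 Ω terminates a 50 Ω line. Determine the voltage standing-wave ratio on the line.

VSWR ≈ 1.25

For a purely resistive load, VSWR = R_L/Z_0 or Z_0/R_L (whichever > 1) = 50/40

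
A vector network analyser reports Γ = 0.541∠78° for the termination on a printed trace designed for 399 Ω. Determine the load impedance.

Z_L ≈ 264 + j396 Ω

Z_L = Z_0·(1 + Γ)/(1 − Γ) = 399·(1.11 + j0.529)/(0.888 − j0.529)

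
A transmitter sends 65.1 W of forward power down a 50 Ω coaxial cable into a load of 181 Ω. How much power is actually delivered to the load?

Γ = (181 − 50)/(181 + 50) = 0.567
|Γ|² = 0.322
P_refl = |Γ|²·P_inc = 20.9 W, P_del = (1 − |Γ|²)·P_inc = 44.2 W

P_delivered ≈ 44.2 W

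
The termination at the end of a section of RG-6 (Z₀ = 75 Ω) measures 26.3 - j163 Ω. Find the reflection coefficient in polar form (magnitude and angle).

Γ ≈ 0.886 ∠ -48.5°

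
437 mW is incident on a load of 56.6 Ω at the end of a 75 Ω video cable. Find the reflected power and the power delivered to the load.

P_reflected ≈ 8.54 mW; P_delivered ≈ 428 mW

Γ = (56.6 − 75)/(56.6 + 75) = -0.14
|Γ|² = 0.0195
P_refl = |Γ|²·P_inc = 8.54 mW, P_del = (1 − |Γ|²)·P_inc = 428 mW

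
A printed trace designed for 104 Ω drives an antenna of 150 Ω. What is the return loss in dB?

RL ≈ 14.8 dB

Γ = (150 − 104)/(150 + 104) = 0.181
RL = −20·log₁₀|Γ| = −20·log₁₀(0.181)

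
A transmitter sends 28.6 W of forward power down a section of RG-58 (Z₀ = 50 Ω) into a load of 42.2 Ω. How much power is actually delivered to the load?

P_delivered ≈ 28.4 W

Γ = (42.2 − 50)/(42.2 + 50) = -0.0846
|Γ|² = 0.00716
P_refl = |Γ|²·P_inc = 0.205 W, P_del = (1 − |Γ|²)·P_inc = 28.4 W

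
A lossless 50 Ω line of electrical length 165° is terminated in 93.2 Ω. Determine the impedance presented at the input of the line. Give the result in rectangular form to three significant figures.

Z_in ≈ 79.9 + j26.5 Ω

tan(βl) = tan(165°) = -0.268
Z_in = Z_0·(Z_L + jZ_0·tanβl)/(Z_0 + jZ_L·tanβl)
     = 50·(93.2 − j13.4)/(50 − j25)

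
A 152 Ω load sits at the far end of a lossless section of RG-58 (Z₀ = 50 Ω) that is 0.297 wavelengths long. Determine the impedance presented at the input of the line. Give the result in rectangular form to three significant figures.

βl = 2π × 0.297 = 107°
tan(βl) = tan(107°) = -3.29
Z_in = Z_0·(Z_L + jZ_0·tanβl)/(Z_0 + jZ_L·tanβl)
     = 50·(152 − j164)/(50 − j500)

Z_in ≈ 17.8 + j13.4 Ω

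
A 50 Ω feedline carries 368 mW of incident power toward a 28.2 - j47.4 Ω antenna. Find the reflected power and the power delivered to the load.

P_reflected ≈ 120 mW; P_delivered ≈ 248 mW

|Γ| = |(-21.8 − j47.4)/(78.2 − j47.4)| = 0.571
|Γ|² = 0.326
P_refl = |Γ|²·P_inc = 120 mW, P_del = (1 − |Γ|²)·P_inc = 248 mW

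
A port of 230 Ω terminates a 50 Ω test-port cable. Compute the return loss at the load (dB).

RL ≈ 3.84 dB

Γ = (230 − 50)/(230 + 50) = 0.643
RL = −20·log₁₀|Γ| = −20·log₁₀(0.643)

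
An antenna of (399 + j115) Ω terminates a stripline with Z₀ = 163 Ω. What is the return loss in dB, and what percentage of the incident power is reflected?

RL ≈ 6.79 dB; 20.9% of incident power reflected

Γ = (236 + j115)/(562 + j115), |Γ| = 0.458
RL = −20·log₁₀(0.458) = 6.79 dB
P_refl/P_inc = |Γ|² = 0.209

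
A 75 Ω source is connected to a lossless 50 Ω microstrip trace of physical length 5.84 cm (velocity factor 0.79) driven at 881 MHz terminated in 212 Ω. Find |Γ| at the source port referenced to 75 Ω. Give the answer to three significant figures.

|Γ| ≈ 0.723

λ = v/f = 0.79·c / 881 MHz = 0.269 m
βl = 2π·l/λ = 2π × 0.217 = 78.2°
tan(βl) = 4.77
Z_in = Z_0·(Z_L + jZ_0·tanβl)/(Z_0 + jZ_L·tanβl) = 12.3 − j9.88 Ω
Γ_s = (Z_in − Z_s)/(Z_in + Z_s) = (-62.7 − j9.88)/(87.3 − j9.88), |Γ_s| = 0.723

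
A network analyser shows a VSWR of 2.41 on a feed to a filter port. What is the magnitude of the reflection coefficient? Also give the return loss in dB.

|Γ| ≈ 0.413; return loss ≈ 7.67 dB

|Γ| = (S − 1)/(S + 1) = (2.41 − 1)/(2.41 + 1) = 1.41/3.41
RL = −20·log₁₀|Γ| = −20·log₁₀(0.413)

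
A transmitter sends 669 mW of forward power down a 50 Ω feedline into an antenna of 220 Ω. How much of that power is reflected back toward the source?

Γ = (220 − 50)/(220 + 50) = 0.63
|Γ|² = 0.396
P_refl = |Γ|²·P_inc = 265 mW, P_del = (1 − |Γ|²)·P_inc = 404 mW

P_reflected ≈ 265 mW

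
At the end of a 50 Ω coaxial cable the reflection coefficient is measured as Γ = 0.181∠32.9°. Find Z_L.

Z_L ≈ 66.4 + j13.5 Ω

Z_L = Z_0·(1 + Γ)/(1 − Γ) = 50·(1.15 + j0.0983)/(0.848 − j0.0983)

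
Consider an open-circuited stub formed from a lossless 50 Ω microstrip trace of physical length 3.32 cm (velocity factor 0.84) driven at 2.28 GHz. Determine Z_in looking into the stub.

λ = v/f = 0.84·c / 2.28 GHz = 0.111 m
βl = 2π·l/λ = 2π × 0.3 = 108°
tan(βl) = -3.05
For an open-circuited stub, Z_in = −jZ_0·cot(βl) = −jZ_0/tan(βl)

Z_in ≈ +j16.4 Ω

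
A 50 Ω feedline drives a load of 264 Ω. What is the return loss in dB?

RL ≈ 3.33 dB

Γ = (264 − 50)/(264 + 50) = 0.682
RL = −20·log₁₀|Γ| = −20·log₁₀(0.682)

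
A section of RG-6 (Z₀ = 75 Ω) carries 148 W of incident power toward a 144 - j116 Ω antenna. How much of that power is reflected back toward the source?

P_reflected ≈ 43.9 W

|Γ| = |(69 − j116)/(219 − j116)| = 0.545
|Γ|² = 0.297
P_refl = |Γ|²·P_inc = 43.9 W, P_del = (1 − |Γ|²)·P_inc = 104 W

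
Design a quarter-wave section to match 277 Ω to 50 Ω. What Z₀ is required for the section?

Z_qwt = √(Z_0·R_L) = √(50 × 277) = √13850

Z_qwt ≈ 118 Ω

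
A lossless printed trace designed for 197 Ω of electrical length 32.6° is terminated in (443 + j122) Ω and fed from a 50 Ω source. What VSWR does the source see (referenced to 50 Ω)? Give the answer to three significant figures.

VSWR ≈ 8.33

tan(βl) = 0.64
Z_in = Z_0·(Z_L + jZ_0·tanβl)/(Z_0 + jZ_L·tanβl) = 257 − j200 Ω
Γ_s = (Z_in − Z_s)/(Z_in + Z_s) = (207 − j200)/(307 − j200), |Γ_s| = 0.786
VSWR = (1 + |Γ_s|)/(1 − |Γ_s|)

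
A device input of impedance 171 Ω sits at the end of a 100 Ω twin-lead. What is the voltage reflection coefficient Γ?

Γ = (Z_L − Z_0)/(Z_L + Z_0) = (171 − 100)/(171 + 100) = 71/271

Γ = 0.262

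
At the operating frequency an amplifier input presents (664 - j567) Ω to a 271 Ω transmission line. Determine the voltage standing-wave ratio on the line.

VSWR ≈ 4.42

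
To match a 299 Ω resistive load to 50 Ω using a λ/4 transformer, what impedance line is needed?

Z_qwt = √(Z_0·R_L) = √(50 × 299) = √14950

Z_qwt ≈ 122 Ω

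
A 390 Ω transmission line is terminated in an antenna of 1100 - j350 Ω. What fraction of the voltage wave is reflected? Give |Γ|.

Γ = (Z_L − Z_0)/(Z_L + Z_0) = (710 − j350)/(1490 − j350)
|Γ| = 792/1530

|Γ| ≈ 0.517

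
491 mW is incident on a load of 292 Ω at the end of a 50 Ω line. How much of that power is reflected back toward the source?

P_reflected ≈ 246 mW

Γ = (292 − 50)/(292 + 50) = 0.708
|Γ|² = 0.501
P_refl = |Γ|²·P_inc = 246 mW, P_del = (1 − |Γ|²)·P_inc = 245 mW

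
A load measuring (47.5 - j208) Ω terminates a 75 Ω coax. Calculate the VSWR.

VSWR ≈ 14.3

Γ = (Z_L − Z_0)/(Z_L + Z_0) = (-27.5 − j208)/(122.5 − j208)
|Γ| = 210/241 = 0.869
VSWR = (1 + |Γ|)/(1 − |Γ|) = 1.87/0.131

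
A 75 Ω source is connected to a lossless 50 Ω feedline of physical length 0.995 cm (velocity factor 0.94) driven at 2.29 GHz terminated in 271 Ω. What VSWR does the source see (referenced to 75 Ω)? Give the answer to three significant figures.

VSWR ≈ 4.71

λ = v/f = 0.94·c / 2.29 GHz = 0.123 m
βl = 2π·l/λ = 2π × 0.0808 = 29.1°
tan(βl) = 0.556
Z_in = Z_0·(Z_L + jZ_0·tanβl)/(Z_0 + jZ_L·tanβl) = 35.2 − j78.2 Ω
Γ_s = (Z_in − Z_s)/(Z_in + Z_s) = (-39.8 − j78.2)/(110 − j78.2), |Γ_s| = 0.65
VSWR = (1 + |Γ_s|)/(1 − |Γ_s|)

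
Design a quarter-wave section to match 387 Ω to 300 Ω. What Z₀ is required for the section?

Z_qwt = √(Z_0·R_L) = √(300 × 387) = √116100

Z_qwt ≈ 341 Ω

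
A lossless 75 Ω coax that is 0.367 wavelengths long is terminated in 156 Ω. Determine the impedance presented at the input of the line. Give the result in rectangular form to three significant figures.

Z_in ≈ 55.1 + j43.9 Ω

βl = 2π × 0.367 = 132°
tan(βl) = tan(132°) = -1.11
Z_in = Z_0·(Z_L + jZ_0·tanβl)/(Z_0 + jZ_L·tanβl)
     = 75·(156 − j82.9)/(75 − j173)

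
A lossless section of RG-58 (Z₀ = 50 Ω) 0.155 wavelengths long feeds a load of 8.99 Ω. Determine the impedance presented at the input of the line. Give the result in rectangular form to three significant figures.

Z_in ≈ 26.6 + j66.5 Ω

βl = 2π × 0.155 = 55.8°
tan(βl) = tan(55.8°) = 1.47
Z_in = Z_0·(Z_L + jZ_0·tanβl)/(Z_0 + jZ_L·tanβl)
     = 50·(8.99 + j73.6)/(50 + j13.2)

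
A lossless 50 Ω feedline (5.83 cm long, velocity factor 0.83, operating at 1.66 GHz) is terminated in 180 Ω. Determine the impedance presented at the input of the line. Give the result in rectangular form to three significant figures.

λ = v/f = 0.83·c / 1.66 GHz = 0.15 m
βl = 2π·l/λ = 2π × 0.389 = 140°
tan(βl) = tan(140°) = -0.841
Z_in = Z_0·(Z_L + jZ_0·tanβl)/(Z_0 + jZ_L·tanβl)
     = 50·(180 − j42.1)/(50 − j151)

Z_in ≈ 30.2 + j49.4 Ω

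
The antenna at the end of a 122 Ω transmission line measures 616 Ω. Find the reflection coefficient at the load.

Γ = 0.669

Γ = (Z_L − Z_0)/(Z_L + Z_0) = (616 − 122)/(616 + 122) = 494/738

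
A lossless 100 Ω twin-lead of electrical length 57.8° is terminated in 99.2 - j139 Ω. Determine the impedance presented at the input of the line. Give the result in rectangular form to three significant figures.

tan(βl) = tan(57.8°) = 1.59
Z_in = Z_0·(Z_L + jZ_0·tanβl)/(Z_0 + jZ_L·tanβl)
     = 100·(99.2 + j19.8)/(321 + j158)

Z_in ≈ 27.4 − j7.27 Ω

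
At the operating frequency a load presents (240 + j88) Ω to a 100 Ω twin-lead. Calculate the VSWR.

Γ = (Z_L − Z_0)/(Z_L + Z_0) = (140 + j88)/(340 + j88)
|Γ| = 165/351 = 0.471
VSWR = (1 + |Γ|)/(1 − |Γ|) = 1.47/0.529

VSWR ≈ 2.78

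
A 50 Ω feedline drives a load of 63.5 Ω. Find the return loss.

RL ≈ 18.5 dB

Γ = (63.5 − 50)/(63.5 + 50) = 0.119
RL = −20·log₁₀|Γ| = −20·log₁₀(0.119)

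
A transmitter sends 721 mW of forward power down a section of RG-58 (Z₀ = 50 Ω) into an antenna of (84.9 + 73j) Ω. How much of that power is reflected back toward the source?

|Γ| = |(34.9 + j73)/(134.9 + j73)| = 0.528
|Γ|² = 0.278
P_refl = |Γ|²·P_inc = 201 mW, P_del = (1 − |Γ|²)·P_inc = 520 mW

P_reflected ≈ 201 mW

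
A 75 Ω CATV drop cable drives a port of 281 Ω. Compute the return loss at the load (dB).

RL ≈ 4.75 dB

Γ = (281 − 75)/(281 + 75) = 0.579
RL = −20·log₁₀|Γ| = −20·log₁₀(0.579)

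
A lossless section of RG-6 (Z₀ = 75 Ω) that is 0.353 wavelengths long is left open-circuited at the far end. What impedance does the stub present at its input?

Z_in ≈ +j56.7 Ω

βl = 2π × 0.353 = 127°
tan(βl) = -1.32
For an open-circuited stub, Z_in = −jZ_0·cot(βl) = −jZ_0/tan(βl)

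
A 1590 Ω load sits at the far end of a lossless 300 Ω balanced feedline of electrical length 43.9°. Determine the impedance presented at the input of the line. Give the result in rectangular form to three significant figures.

Z_in ≈ 113 − j290 Ω

tan(βl) = tan(43.9°) = 0.962
Z_in = Z_0·(Z_L + jZ_0·tanβl)/(Z_0 + jZ_L·tanβl)
     = 300·(1590 + j289)/(300 + j1530)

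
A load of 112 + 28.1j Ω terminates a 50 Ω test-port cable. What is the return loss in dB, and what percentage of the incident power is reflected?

RL ≈ 7.66 dB; 17.1% of incident power reflected

Γ = (62 + j28.1)/(162 + j28.1), |Γ| = 0.414
RL = −20·log₁₀(0.414) = 7.66 dB
P_refl/P_inc = |Γ|² = 0.171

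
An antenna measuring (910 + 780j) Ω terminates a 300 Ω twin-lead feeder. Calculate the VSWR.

VSWR ≈ 5.41

Γ = (Z_L − Z_0)/(Z_L + Z_0) = (610 + j780)/(1210 + j780)
|Γ| = 990/1440 = 0.688
VSWR = (1 + |Γ|)/(1 − |Γ|) = 1.69/0.312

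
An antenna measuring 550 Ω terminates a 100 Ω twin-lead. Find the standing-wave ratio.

For a purely resistive load, VSWR = R_L/Z_0 or Z_0/R_L (whichever > 1) = 550/100

VSWR ≈ 5.5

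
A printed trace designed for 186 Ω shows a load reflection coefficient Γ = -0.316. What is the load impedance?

Z_L = Z_0·(1 + Γ)/(1 − Γ) = 186·(0.684)/(1.32)

Z_L ≈ 96.7 Ω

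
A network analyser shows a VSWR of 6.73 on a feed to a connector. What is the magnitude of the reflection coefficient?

|Γ| ≈ 0.741

|Γ| = (S − 1)/(S + 1) = (6.73 − 1)/(6.73 + 1) = 5.73/7.73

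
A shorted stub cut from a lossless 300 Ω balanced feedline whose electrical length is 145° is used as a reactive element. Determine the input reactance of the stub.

tan(βl) = -0.7
For a shorted stub, Z_in = jZ_0·tan(βl)

X_in ≈ -210 Ω (capacitive)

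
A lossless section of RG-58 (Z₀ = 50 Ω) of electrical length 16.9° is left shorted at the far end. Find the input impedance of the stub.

Z_in ≈ +j15.2 Ω

tan(βl) = 0.304
For a shorted stub, Z_in = jZ_0·tan(βl)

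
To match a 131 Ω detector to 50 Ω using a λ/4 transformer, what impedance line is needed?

Z_qwt ≈ 80.9 Ω

Z_qwt = √(Z_0·R_L) = √(50 × 131) = √6550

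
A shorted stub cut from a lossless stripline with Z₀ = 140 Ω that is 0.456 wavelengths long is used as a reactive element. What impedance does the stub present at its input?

βl = 2π × 0.456 = 164°
tan(βl) = -0.284
For a shorted stub, Z_in = jZ_0·tan(βl)

Z_in ≈ −j39.7 Ω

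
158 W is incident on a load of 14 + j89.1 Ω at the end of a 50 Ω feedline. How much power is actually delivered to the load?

|Γ| = |(-36 + j89.1)/(64 + j89.1)| = 0.876
|Γ|² = 0.767
P_refl = |Γ|²·P_inc = 121 W, P_del = (1 − |Γ|²)·P_inc = 36.8 W

P_delivered ≈ 36.8 W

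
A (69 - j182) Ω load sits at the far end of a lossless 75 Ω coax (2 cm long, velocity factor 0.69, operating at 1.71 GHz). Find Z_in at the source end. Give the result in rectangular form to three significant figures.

λ = v/f = 0.69·c / 1.71 GHz = 0.121 m
βl = 2π·l/λ = 2π × 0.165 = 59.5°
tan(βl) = tan(59.5°) = 1.7
Z_in = Z_0·(Z_L + jZ_0·tanβl)/(Z_0 + jZ_L·tanβl)
     = 75·(69 − j54.8)/(384 + j117)

Z_in ≈ 9.35 − j13.6 Ω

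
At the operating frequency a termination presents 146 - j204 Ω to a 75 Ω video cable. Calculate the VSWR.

VSWR ≈ 6.1

Γ = (Z_L − Z_0)/(Z_L + Z_0) = (71 − j204)/(221 − j204)
|Γ| = 216/301 = 0.718
VSWR = (1 + |Γ|)/(1 − |Γ|) = 1.72/0.282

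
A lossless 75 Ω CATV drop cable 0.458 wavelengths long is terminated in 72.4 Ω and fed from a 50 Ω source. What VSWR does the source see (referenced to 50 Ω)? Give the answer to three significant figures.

βl = 2π × 0.458 = 165°
tan(βl) = -0.27
Z_in = Z_0·(Z_L + jZ_0·tanβl)/(Z_0 + jZ_L·tanβl) = 72.7 − j1.29 Ω
Γ_s = (Z_in − Z_s)/(Z_in + Z_s) = (22.7 − j1.29)/(123 − j1.29), |Γ_s| = 0.186
VSWR = (1 + |Γ_s|)/(1 − |Γ_s|)

VSWR ≈ 1.46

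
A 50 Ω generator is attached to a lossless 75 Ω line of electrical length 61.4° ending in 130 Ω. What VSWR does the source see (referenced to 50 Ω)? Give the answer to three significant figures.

tan(βl) = 1.83
Z_in = Z_0·(Z_L + jZ_0·tanβl)/(Z_0 + jZ_L·tanβl) = 51.1 − j24.8 Ω
Γ_s = (Z_in − Z_s)/(Z_in + Z_s) = (1.08 − j24.8)/(101 − j24.8), |Γ_s| = 0.239
VSWR = (1 + |Γ_s|)/(1 − |Γ_s|)

VSWR ≈ 1.63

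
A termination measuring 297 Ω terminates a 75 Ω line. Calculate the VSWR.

VSWR ≈ 3.96

Γ = (297 − 75)/(297 + 75) = 0.597
VSWR = (1 + 0.597)/(1 − 0.597)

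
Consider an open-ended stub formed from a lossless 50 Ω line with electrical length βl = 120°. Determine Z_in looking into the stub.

Z_in ≈ +j28.9 Ω

tan(βl) = -1.73
For an open-ended stub, Z_in = −jZ_0·cot(βl) = −jZ_0/tan(βl)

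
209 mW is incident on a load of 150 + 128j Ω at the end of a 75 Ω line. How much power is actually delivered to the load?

P_delivered ≈ 140 mW

|Γ| = |(75 + j128)/(225 + j128)| = 0.573
|Γ|² = 0.328
P_refl = |Γ|²·P_inc = 68.6 mW, P_del = (1 − |Γ|²)·P_inc = 140 mW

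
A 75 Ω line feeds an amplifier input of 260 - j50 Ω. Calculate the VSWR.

Γ = (Z_L − Z_0)/(Z_L + Z_0) = (185 − j50)/(335 − j50)
|Γ| = 192/339 = 0.566
VSWR = (1 + |Γ|)/(1 − |Γ|) = 1.57/0.434

VSWR ≈ 3.61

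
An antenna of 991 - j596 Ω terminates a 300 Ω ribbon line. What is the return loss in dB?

RL ≈ 3.85 dB

Γ = (691 − j596)/(1291 − j596), |Γ| = 0.642
RL = −20·log₁₀|Γ| = −20·log₁₀(0.642)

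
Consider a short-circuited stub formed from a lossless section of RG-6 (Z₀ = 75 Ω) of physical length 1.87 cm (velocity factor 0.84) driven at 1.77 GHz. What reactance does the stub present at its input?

X_in ≈ 81.2 Ω (inductive)

λ = v/f = 0.84·c / 1.77 GHz = 0.142 m
βl = 2π·l/λ = 2π × 0.131 = 47.3°
tan(βl) = 1.08
For a short-circuited stub, Z_in = jZ_0·tan(βl)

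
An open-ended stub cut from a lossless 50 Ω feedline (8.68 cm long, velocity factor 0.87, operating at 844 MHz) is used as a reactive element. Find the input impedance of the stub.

Z_in ≈ +j9.76 Ω

λ = v/f = 0.87·c / 844 MHz = 0.309 m
βl = 2π·l/λ = 2π × 0.281 = 101°
tan(βl) = -5.12
For an open-ended stub, Z_in = −jZ_0·cot(βl) = −jZ_0/tan(βl)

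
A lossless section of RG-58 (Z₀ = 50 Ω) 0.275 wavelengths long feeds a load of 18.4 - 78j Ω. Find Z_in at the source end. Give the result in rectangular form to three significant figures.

βl = 2π × 0.275 = 99°
tan(βl) = tan(99°) = -6.31
Z_in = Z_0·(Z_L + jZ_0·tanβl)/(Z_0 + jZ_L·tanβl)
     = 50·(18.4 − j394)/(-442 − j116)

Z_in ≈ 8.98 + j42.1 Ω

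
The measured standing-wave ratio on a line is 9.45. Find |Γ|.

|Γ| ≈ 0.809

|Γ| = (S − 1)/(S + 1) = (9.45 − 1)/(9.45 + 1) = 8.45/10.4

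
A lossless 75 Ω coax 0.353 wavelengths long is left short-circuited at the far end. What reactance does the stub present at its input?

X_in ≈ -99.2 Ω (capacitive)

βl = 2π × 0.353 = 127°
tan(βl) = -1.32
For a short-circuited stub, Z_in = jZ_0·tan(βl)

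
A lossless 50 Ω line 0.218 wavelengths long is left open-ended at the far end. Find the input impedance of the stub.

βl = 2π × 0.218 = 78.5°
tan(βl) = 4.91
For an open-ended stub, Z_in = −jZ_0·cot(βl) = −jZ_0/tan(βl)

Z_in ≈ −j10.2 Ω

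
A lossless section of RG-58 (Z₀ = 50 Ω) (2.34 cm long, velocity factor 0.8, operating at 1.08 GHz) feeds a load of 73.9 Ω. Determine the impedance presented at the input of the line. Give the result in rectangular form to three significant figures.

Z_in ≈ 51.1 − j19.8 Ω

λ = v/f = 0.8·c / 1.08 GHz = 0.222 m
βl = 2π·l/λ = 2π × 0.105 = 37.9°
tan(βl) = tan(37.9°) = 0.779
Z_in = Z_0·(Z_L + jZ_0·tanβl)/(Z_0 + jZ_L·tanβl)
     = 50·(73.9 + j38.9)/(50 + j57.5)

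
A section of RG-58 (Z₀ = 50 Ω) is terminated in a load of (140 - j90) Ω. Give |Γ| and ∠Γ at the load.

Γ ≈ 0.605 ∠ -19.7°

Γ = (Z_L − Z_0)/(Z_L + Z_0) = (90 − j90)/(190 − j90)
|Γ| = 127/210 = 0.605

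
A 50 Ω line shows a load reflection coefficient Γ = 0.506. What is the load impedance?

Z_L = Z_0·(1 + Γ)/(1 − Γ) = 50·(1.51)/(0.494)

Z_L ≈ 152 Ω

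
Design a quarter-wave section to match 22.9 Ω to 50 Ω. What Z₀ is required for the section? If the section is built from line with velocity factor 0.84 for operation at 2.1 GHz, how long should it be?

Z_qwt = √(Z_0·R_L) = √(50 × 22.9) = √1145
λ = 0.84·c/f = 0.12 m, so l = λ/4 = 0.03 m

Z_qwt ≈ 33.8 Ω; length ≈ 3 cm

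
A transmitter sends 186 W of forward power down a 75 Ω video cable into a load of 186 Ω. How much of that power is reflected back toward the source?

Γ = (186 − 75)/(186 + 75) = 0.425
|Γ|² = 0.181
P_refl = |Γ|²·P_inc = 33.6 W, P_del = (1 − |Γ|²)·P_inc = 152 W

P_reflected ≈ 33.6 W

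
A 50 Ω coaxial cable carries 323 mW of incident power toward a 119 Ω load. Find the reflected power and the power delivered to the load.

Γ = (119 − 50)/(119 + 50) = 0.408
|Γ|² = 0.167
P_refl = |Γ|²·P_inc = 53.8 mW, P_del = (1 − |Γ|²)·P_inc = 269 mW

P_reflected ≈ 53.8 mW; P_delivered ≈ 269 mW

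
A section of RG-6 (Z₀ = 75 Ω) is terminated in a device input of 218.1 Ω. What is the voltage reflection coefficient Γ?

Γ = 0.488

Γ = (Z_L − Z_0)/(Z_L + Z_0) = (218.1 − 75)/(218.1 + 75) = 143.1/293.1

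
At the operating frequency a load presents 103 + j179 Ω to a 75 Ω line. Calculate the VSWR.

VSWR ≈ 6.08

Γ = (Z_L − Z_0)/(Z_L + Z_0) = (28 + j179)/(178 + j179)
|Γ| = 181/252 = 0.718
VSWR = (1 + |Γ|)/(1 − |Γ|) = 1.72/0.282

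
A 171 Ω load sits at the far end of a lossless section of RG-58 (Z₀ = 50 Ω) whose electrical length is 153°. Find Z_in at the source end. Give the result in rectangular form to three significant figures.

tan(βl) = tan(153°) = -0.51
Z_in = Z_0·(Z_L + jZ_0·tanβl)/(Z_0 + jZ_L·tanβl)
     = 50·(171 − j25.5)/(50 − j87.1)

Z_in ≈ 53.4 + j67.5 Ω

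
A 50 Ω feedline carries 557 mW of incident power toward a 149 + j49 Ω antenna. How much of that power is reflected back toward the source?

P_reflected ≈ 162 mW

|Γ| = |(99 + j49)/(199 + j49)| = 0.539
|Γ|² = 0.291
P_refl = |Γ|²·P_inc = 162 mW, P_del = (1 − |Γ|²)·P_inc = 395 mW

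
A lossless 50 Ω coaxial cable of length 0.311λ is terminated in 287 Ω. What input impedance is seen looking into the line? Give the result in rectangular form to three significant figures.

βl = 2π × 0.311 = 112°
tan(βl) = tan(112°) = -2.48
Z_in = Z_0·(Z_L + jZ_0·tanβl)/(Z_0 + jZ_L·tanβl)
     = 50·(287 − j124)/(50 − j712)

Z_in ≈ 10.1 + j19.5 Ω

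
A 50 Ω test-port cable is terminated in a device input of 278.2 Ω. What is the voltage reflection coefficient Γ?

Γ = (Z_L − Z_0)/(Z_L + Z_0) = (278.2 − 50)/(278.2 + 50) = 228.2/328.2

Γ = 0.695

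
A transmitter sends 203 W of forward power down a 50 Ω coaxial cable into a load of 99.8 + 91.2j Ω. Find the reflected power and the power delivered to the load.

P_reflected ≈ 71.3 W; P_delivered ≈ 132 W

|Γ| = |(49.8 + j91.2)/(149.8 + j91.2)| = 0.592
|Γ|² = 0.351
P_refl = |Γ|²·P_inc = 71.3 W, P_del = (1 − |Γ|²)·P_inc = 132 W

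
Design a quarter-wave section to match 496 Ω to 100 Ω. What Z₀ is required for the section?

Z_qwt = √(Z_0·R_L) = √(100 × 496) = √49600

Z_qwt ≈ 223 Ω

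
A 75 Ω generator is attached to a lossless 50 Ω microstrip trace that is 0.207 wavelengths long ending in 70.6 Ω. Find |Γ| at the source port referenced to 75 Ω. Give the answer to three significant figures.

βl = 2π × 0.207 = 74.5°
tan(βl) = 3.61
Z_in = Z_0·(Z_L + jZ_0·tanβl)/(Z_0 + jZ_L·tanβl) = 36.7 − j6.65 Ω
Γ_s = (Z_in − Z_s)/(Z_in + Z_s) = (-38.3 − j6.65)/(112 − j6.65), |Γ_s| = 0.347

|Γ| ≈ 0.347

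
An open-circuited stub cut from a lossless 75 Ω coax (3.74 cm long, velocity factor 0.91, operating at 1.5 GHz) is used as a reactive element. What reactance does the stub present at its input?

λ = v/f = 0.91·c / 1.5 GHz = 0.182 m
βl = 2π·l/λ = 2π × 0.205 = 74°
tan(βl) = 3.48
For an open-circuited stub, Z_in = −jZ_0·cot(βl) = −jZ_0/tan(βl)

X_in ≈ -21.5 Ω (capacitive)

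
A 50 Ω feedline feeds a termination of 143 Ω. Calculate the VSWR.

Γ = (143 − 50)/(143 + 50) = 0.482
VSWR = (1 + 0.482)/(1 − 0.482)

VSWR ≈ 2.86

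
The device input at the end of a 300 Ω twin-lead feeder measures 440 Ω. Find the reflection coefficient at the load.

Γ = 0.189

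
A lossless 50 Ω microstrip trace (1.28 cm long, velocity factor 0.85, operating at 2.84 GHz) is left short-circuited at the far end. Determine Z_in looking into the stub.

Z_in ≈ +j62.5 Ω

λ = v/f = 0.85·c / 2.84 GHz = 0.0898 m
βl = 2π·l/λ = 2π × 0.143 = 51.3°
tan(βl) = 1.25
For a short-circuited stub, Z_in = jZ_0·tan(βl)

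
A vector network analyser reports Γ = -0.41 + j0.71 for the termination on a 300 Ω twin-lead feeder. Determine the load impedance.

Z_L ≈ 39.5 + j171 Ω

Z_L = Z_0·(1 + Γ)/(1 − Γ) = 300·(0.59 + j0.71)/(1.41 − j0.71)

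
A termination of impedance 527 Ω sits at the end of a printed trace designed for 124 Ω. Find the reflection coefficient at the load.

Γ = 0.619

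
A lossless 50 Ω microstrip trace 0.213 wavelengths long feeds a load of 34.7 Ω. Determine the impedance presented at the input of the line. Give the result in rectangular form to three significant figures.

βl = 2π × 0.213 = 76.7°
tan(βl) = tan(76.7°) = 4.22
Z_in = Z_0·(Z_L + jZ_0·tanβl)/(Z_0 + jZ_L·tanβl)
     = 50·(34.7 + j211)/(50 + j147)

Z_in ≈ 68.2 + j11.4 Ω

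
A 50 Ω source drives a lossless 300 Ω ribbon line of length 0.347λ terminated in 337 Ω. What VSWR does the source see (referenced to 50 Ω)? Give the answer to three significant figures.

VSWR ≈ 5.8

βl = 2π × 0.347 = 125°
tan(βl) = -1.43
Z_in = Z_0·(Z_L + jZ_0·tanβl)/(Z_0 + jZ_L·tanβl) = 287 + j31.4 Ω
Γ_s = (Z_in − Z_s)/(Z_in + Z_s) = (237 + j31.4)/(337 + j31.4), |Γ_s| = 0.706
VSWR = (1 + |Γ_s|)/(1 − |Γ_s|)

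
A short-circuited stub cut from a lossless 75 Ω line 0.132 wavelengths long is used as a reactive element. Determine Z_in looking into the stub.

βl = 2π × 0.132 = 47.5°
tan(βl) = 1.09
For a short-circuited stub, Z_in = jZ_0·tan(βl)

Z_in ≈ +j81.9 Ω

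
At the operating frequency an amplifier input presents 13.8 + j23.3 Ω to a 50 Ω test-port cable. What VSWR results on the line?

VSWR ≈ 4.46

Γ = (Z_L − Z_0)/(Z_L + Z_0) = (-36.2 + j23.3)/(63.8 + j23.3)
|Γ| = 43.1/67.9 = 0.634
VSWR = (1 + |Γ|)/(1 − |Γ|) = 1.63/0.366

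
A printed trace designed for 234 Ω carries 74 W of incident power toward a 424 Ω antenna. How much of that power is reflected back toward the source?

P_reflected ≈ 6.17 W

Γ = (424 − 234)/(424 + 234) = 0.289
|Γ|² = 0.0834
P_refl = |Γ|²·P_inc = 6.17 W, P_del = (1 − |Γ|²)·P_inc = 67.8 W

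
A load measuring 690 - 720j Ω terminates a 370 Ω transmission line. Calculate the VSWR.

VSWR ≈ 4.19

Γ = (Z_L − Z_0)/(Z_L + Z_0) = (320 − j720)/(1060 − j720)
|Γ| = 788/1280 = 0.615
VSWR = (1 + |Γ|)/(1 − |Γ|) = 1.61/0.385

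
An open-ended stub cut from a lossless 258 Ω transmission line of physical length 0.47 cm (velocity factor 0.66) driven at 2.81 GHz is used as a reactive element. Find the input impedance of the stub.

λ = v/f = 0.66·c / 2.81 GHz = 0.0705 m
βl = 2π·l/λ = 2π × 0.0667 = 24°
tan(βl) = 0.445
For an open-ended stub, Z_in = −jZ_0·cot(βl) = −jZ_0/tan(βl)

Z_in ≈ −j579 Ω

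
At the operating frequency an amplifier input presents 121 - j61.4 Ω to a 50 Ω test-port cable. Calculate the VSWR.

Γ = (Z_L − Z_0)/(Z_L + Z_0) = (71 − j61.4)/(171 − j61.4)
|Γ| = 93.9/182 = 0.517
VSWR = (1 + |Γ|)/(1 − |Γ|) = 1.52/0.483

VSWR ≈ 3.14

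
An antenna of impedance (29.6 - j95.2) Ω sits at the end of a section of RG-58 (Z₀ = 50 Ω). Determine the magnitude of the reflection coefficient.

Γ = (Z_L − Z_0)/(Z_L + Z_0) = (-20.4 − j95.2)/(79.6 − j95.2)
|Γ| = 97.4/124

|Γ| ≈ 0.785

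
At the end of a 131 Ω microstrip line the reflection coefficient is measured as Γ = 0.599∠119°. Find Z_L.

Z_L ≈ 43.3 + j70.8 Ω

Z_L = Z_0·(1 + Γ)/(1 − Γ) = 131·(0.71 + j0.524)/(1.29 − j0.524)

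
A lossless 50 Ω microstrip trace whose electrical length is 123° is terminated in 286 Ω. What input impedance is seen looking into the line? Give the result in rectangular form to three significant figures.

Z_in ≈ 12.3 + j31.1 Ω

tan(βl) = tan(123°) = -1.54
Z_in = Z_0·(Z_L + jZ_0·tanβl)/(Z_0 + jZ_L·tanβl)
     = 50·(286 − j77)/(50 − j440)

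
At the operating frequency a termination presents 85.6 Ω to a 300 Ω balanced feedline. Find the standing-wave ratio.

VSWR ≈ 3.5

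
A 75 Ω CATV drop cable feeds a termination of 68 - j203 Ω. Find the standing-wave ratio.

Γ = (Z_L − Z_0)/(Z_L + Z_0) = (-7 − j203)/(143 − j203)
|Γ| = 203/248 = 0.818
VSWR = (1 + |Γ|)/(1 − |Γ|) = 1.82/0.182

VSWR ≈ 9.99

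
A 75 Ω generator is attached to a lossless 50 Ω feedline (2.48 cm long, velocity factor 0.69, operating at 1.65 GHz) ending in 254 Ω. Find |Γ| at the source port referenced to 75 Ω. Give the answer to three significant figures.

|Γ| ≈ 0.756

λ = v/f = 0.69·c / 1.65 GHz = 0.125 m
βl = 2π·l/λ = 2π × 0.198 = 71.2°
tan(βl) = 2.93
Z_in = Z_0·(Z_L + jZ_0·tanβl)/(Z_0 + jZ_L·tanβl) = 10.9 − j16.3 Ω
Γ_s = (Z_in − Z_s)/(Z_in + Z_s) = (-64.1 − j16.3)/(85.9 − j16.3), |Γ_s| = 0.756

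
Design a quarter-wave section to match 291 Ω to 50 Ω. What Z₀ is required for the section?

Z_qwt = √(Z_0·R_L) = √(50 × 291) = √14550

Z_qwt ≈ 121 Ω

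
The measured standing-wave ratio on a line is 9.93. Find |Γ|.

|Γ| ≈ 0.817

|Γ| = (S − 1)/(S + 1) = (9.93 − 1)/(9.93 + 1) = 8.93/10.9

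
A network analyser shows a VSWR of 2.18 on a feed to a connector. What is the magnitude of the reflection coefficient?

|Γ| = (S − 1)/(S + 1) = (2.18 − 1)/(2.18 + 1) = 1.18/3.18

|Γ| ≈ 0.371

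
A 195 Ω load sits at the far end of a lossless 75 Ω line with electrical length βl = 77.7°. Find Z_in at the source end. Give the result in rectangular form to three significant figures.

tan(βl) = tan(77.7°) = 4.59
Z_in = Z_0·(Z_L + jZ_0·tanβl)/(Z_0 + jZ_L·tanβl)
     = 75·(195 + j344)/(75 + j894)

Z_in ≈ 30 − j13.8 Ω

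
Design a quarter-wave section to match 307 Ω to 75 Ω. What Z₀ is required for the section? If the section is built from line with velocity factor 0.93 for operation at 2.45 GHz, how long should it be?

Z_qwt ≈ 152 Ω; length ≈ 2.85 cm

Z_qwt = √(Z_0·R_L) = √(75 × 307) = √23020
λ = 0.93·c/f = 0.114 m, so l = λ/4 = 0.0285 m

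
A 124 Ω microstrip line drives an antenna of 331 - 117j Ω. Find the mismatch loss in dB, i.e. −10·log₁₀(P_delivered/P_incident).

mismatch loss ≈ 1.29 dB

Γ = (207 − j117)/(455 − j117), |Γ| = 0.506
|Γ|² = 0.256, so P_del/P_inc = 1 − |Γ|² = 0.744
ML = −10·log₁₀(1 − |Γ|²)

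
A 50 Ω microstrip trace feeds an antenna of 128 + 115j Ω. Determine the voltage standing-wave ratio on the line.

Γ = (Z_L − Z_0)/(Z_L + Z_0) = (78 + j115)/(178 + j115)
|Γ| = 139/212 = 0.656
VSWR = (1 + |Γ|)/(1 − |Γ|) = 1.66/0.344

VSWR ≈ 4.81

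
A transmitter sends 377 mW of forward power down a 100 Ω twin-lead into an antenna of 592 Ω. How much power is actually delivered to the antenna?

P_delivered ≈ 186 mW

Γ = (592 − 100)/(592 + 100) = 0.711
|Γ|² = 0.505
P_refl = |Γ|²·P_inc = 191 mW, P_del = (1 − |Γ|²)·P_inc = 186 mW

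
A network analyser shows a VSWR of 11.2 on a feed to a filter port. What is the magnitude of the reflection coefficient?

|Γ| ≈ 0.836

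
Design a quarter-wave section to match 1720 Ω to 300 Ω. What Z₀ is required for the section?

Z_qwt = √(Z_0·R_L) = √(300 × 1720) = √516000

Z_qwt ≈ 718 Ω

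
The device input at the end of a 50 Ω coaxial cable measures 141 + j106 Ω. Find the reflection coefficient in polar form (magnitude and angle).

Γ = (Z_L − Z_0)/(Z_L + Z_0) = (91 + j106)/(191 + j106)
|Γ| = 140/218 = 0.64

Γ ≈ 0.64 ∠ 20.3°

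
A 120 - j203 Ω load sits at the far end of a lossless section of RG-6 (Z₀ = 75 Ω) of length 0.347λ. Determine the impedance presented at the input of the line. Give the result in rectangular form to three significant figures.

Z_in ≈ 27.1 + j86.3 Ω

βl = 2π × 0.347 = 125°
tan(βl) = tan(125°) = -1.43
Z_in = Z_0·(Z_L + jZ_0·tanβl)/(Z_0 + jZ_L·tanβl)
     = 75·(120 − j310)/(-216 − j172)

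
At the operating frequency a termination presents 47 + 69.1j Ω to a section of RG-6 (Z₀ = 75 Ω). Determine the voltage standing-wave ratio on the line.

VSWR ≈ 3.27

Γ = (Z_L − Z_0)/(Z_L + Z_0) = (-28 + j69.1)/(122 + j69.1)
|Γ| = 74.6/140 = 0.532
VSWR = (1 + |Γ|)/(1 − |Γ|) = 1.53/0.468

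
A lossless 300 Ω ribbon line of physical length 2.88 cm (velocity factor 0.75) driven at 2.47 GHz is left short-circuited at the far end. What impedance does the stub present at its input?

Z_in ≈ −j680 Ω

λ = v/f = 0.75·c / 2.47 GHz = 0.0911 m
βl = 2π·l/λ = 2π × 0.316 = 114°
tan(βl) = -2.27
For a short-circuited stub, Z_in = jZ_0·tan(βl)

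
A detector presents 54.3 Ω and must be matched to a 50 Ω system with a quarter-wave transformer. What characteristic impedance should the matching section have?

Z_qwt = √(Z_0·R_L) = √(50 × 54.3) = √2715

Z_qwt ≈ 52.1 Ω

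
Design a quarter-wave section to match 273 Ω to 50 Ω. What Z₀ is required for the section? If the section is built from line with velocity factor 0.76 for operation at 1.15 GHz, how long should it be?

Z_qwt ≈ 117 Ω; length ≈ 4.96 cm

Z_qwt = √(Z_0·R_L) = √(50 × 273) = √13650
λ = 0.76·c/f = 0.198 m, so l = λ/4 = 0.0496 m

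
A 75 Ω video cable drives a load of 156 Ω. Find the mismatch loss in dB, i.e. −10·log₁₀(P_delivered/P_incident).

Γ = (156 − 75)/(156 + 75) = 0.351
|Γ|² = 0.123, so P_del/P_inc = 1 − |Γ|² = 0.877
ML = −10·log₁₀(1 − |Γ|²)

mismatch loss ≈ 0.57 dB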